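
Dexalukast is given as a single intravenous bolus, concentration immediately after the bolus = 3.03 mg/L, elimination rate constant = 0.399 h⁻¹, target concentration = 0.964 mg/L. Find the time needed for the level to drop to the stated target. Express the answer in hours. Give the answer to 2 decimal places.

2.87 h

t = ln(C₀ / C) / k = ln(3.030 / 0.964) / 0.3990
  = ln(3.143) / 0.3990 = 1.145 / 0.3990 = 2.870 h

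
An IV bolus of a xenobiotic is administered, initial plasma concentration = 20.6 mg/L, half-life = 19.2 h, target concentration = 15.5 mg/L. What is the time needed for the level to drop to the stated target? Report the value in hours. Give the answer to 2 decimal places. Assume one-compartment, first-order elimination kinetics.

k = ln2 / t½ = 0.693147 / 19.2 = 0.03610 h⁻¹
t = ln(C₀ / C) / k = ln(20.60 / 15.5) / 0.03610
  = ln(1.329) / 0.03610 = 0.2844 / 0.03610 = 7.878 h

7.88 h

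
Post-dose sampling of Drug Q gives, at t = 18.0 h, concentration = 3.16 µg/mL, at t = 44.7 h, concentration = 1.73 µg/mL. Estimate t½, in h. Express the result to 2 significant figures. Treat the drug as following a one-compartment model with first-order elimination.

31 h

k = ln(C₁/C₂) / (t₂ − t₁) = ln(3.16/1.73) / (44.7 − 18.0)
  = 0.6025 / 26.70 = 0.02257 h⁻¹
t½ = ln2 / k = 0.693147 / 0.02257 = 30.71 h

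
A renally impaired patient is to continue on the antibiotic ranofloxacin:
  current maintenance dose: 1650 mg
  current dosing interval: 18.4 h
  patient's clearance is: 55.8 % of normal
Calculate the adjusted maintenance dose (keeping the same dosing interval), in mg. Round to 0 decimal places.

921 mg

To keep the same average steady-state level, dosing rate must scale with clearance.
CL ratio = 55.8 / 100 = 0.5580
New dose (same interval) = 1650 × 0.5580 = 920.7 mg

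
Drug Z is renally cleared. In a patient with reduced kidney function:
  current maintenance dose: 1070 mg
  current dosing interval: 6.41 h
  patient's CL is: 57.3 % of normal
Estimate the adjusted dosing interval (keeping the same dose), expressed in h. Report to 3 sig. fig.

To keep the same average steady-state level, dosing rate must scale with clearance.
CL ratio = 57.3 / 100 = 0.5730
New interval (same dose) = 6.41 / 0.5730 = 11.19 h

11.2 h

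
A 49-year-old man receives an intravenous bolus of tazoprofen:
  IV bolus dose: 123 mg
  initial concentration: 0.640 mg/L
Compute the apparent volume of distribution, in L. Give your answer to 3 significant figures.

Vd = Dose / C₀ = 123.0 / 0.640 = 192.2 L

192 L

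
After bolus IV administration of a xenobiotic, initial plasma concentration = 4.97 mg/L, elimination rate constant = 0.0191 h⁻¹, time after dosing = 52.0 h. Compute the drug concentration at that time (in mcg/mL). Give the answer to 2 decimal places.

1.84 mcg/mL

C = C₀ · e^(−k·t) = 4.970 × e^(−0.01910 × 52.0)
  = 4.970 × 0.3704 = 1.841 mg/L
(1.841 mg/L = 1.841 mcg/mL)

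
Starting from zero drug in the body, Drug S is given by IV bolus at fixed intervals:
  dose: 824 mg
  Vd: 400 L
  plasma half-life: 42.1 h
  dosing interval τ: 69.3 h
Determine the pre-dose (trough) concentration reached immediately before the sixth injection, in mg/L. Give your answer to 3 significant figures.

0.964 mg/L

C₀ per dose = Dose / Vd = 824 / 400 = 2.060 mg/L
k = ln2 / t½ = 0.693147 / 42.1 = 0.01646 h⁻¹
Fraction remaining after one interval: r = e^(−kτ) = e^(−0.01646 × 69.3) = 0.3196
Before dose 6, 5 doses have been given (aged 1τ, 2τ, 3τ, 4τ, 5τ).
C_trough = C₀ × (r + r² + … + r^5) = C₀ × r(1−r^5)/(1−r)
        = 2.060 × 0.3196 × (1 − 0.003335) / (1 − 0.3196) = 0.9644 mg/L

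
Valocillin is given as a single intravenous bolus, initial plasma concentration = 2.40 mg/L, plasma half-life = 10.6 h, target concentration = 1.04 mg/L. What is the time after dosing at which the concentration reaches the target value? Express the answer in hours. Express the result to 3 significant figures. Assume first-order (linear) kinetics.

12.8 h

k = ln2 / t½ = 0.693147 / 10.6 = 0.06539 h⁻¹
t = ln(C₀ / C) / k = ln(2.400 / 1.04) / 0.06539
  = ln(2.308) / 0.06539 = 0.8364 / 0.06539 = 12.79 h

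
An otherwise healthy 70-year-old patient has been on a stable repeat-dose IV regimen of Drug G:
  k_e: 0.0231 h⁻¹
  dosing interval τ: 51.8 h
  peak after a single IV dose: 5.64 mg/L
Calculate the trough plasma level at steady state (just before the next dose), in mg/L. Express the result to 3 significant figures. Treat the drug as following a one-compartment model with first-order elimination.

e^(−kτ) = e^(−0.02310 × 51.8) = 0.3022
Accumulation ratio R = 1 / (1 − e^(−kτ)) = 1 / (1 − 0.3022) = 1.433
Steady-state trough = C₀ × R × e^(−kτ) = 5.64 × 1.433 × 0.3022 = 2.442 mg/L

2.44 mg/L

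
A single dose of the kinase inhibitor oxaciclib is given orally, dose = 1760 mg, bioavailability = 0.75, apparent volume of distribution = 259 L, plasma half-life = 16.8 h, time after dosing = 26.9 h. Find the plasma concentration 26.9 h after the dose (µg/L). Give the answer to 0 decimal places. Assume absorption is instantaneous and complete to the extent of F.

Amount reaching circulation = F × Dose = 0.75 × 1760 = 1320 mg
C₀ = F·Dose / Vd = 1320 / 259 = 5.097 mg/L
k = ln2 / t½ = 0.693147 / 16.8 = 0.04126 h⁻¹
C = C₀ · e^(−k·t) = 5.097 × e^(−0.04126 × 26.9)
  = 5.097 × 0.3296 = 1.680 mg/L
Convert: 1.680 mg/L × 1000 = 1680 µg/L

1680 µg/L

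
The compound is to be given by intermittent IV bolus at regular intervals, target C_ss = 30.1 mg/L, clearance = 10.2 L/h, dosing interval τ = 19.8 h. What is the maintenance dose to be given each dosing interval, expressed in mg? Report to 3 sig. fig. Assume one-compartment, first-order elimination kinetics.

6080 mg

At steady state, Dose/τ = Css × CL.
Dose = Css × CL × τ = 30.1 × 10.20 × 19.8 = 6079 mg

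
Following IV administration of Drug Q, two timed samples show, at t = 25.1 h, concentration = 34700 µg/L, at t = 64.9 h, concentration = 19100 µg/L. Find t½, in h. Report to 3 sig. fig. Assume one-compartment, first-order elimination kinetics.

46.2 h

k = ln(C₁/C₂) / (t₂ − t₁) = ln(34700/19100) / (64.9 − 25.1)
  = 0.5971 / 39.80 = 0.01500 h⁻¹
t½ = ln2 / k = 0.693147 / 0.01500 = 46.21 h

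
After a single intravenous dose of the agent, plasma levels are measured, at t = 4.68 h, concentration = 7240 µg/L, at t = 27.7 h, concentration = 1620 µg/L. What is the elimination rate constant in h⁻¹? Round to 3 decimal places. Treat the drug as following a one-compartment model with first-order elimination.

0.065 h⁻¹

k = ln(C₁/C₂) / (t₂ − t₁) = ln(7240/1620) / (27.7 − 4.68)
  = 1.497 / 23.02 = 0.06503 h⁻¹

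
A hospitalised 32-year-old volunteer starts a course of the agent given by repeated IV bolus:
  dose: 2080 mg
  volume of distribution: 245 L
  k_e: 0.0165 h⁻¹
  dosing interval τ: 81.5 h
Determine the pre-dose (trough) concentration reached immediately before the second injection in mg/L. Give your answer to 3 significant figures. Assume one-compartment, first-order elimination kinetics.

2.21 mg/L

C₀ per dose = Dose / Vd = 2080 / 245 = 8.490 mg/L
Fraction remaining after one interval: r = e^(−kτ) = e^(−0.01650 × 81.5) = 0.2606
Before dose 2, 1 dose has been given (aged 1τ).
C_trough = C₀ × r = 8.490 × 0.2606 = 2.212 mg/L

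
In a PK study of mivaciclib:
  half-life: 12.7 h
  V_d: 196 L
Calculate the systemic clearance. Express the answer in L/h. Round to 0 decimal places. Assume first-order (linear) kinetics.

k = ln2 / t½ = 0.693147 / 12.7 = 0.05458 h⁻¹
CL = k × Vd = 0.05458 × 196 = 10.70 L/h

11 L/h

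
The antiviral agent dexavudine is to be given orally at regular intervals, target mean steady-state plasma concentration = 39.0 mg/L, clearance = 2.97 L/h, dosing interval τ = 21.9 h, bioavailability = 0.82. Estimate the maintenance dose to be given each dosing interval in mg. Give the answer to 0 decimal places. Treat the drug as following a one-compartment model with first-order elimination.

3094 mg

At steady state, F × (Dose/τ) = Css × CL.
Dose = Css × CL × τ / F = 39.0 × 2.970 × 21.9 / 0.82 = 3094 mg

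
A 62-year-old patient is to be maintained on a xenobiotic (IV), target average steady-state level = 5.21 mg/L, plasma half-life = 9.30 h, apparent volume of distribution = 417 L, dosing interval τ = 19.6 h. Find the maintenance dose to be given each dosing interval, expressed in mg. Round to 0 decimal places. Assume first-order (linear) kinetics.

k = ln2 / t½ = 0.693147 / 9.30 = 0.07453 h⁻¹
CL = k × Vd = 0.07453 × 417 = 31.08 L/h
At steady state, Dose/τ = Css × CL.
Dose = Css × CL × τ = 5.21 × 31.08 × 19.6 = 3174 mg

3174 mg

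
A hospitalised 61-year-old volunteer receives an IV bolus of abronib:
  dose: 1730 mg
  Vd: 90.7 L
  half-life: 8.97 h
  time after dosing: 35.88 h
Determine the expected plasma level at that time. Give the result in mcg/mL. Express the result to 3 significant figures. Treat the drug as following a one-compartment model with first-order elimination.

C₀ = Dose / Vd = 1730 / 90.7 = 19.07 mg/L
k = ln2 / t½ = 0.693147 / 8.97 = 0.07727 h⁻¹
t / t½ = 35.88 / 8.97 = 4 half-lives
C = C₀ × (1/2)^4 = 19.07 × 0.06250 = 1.192 mg/L
(1.192 mg/L = 1.192 mcg/mL)

1.19 mcg/mL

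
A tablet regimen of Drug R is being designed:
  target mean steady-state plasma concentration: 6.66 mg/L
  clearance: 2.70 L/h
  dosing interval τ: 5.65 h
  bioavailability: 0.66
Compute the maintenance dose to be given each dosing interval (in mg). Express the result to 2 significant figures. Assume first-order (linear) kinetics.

150 mg

At steady state, F × (Dose/τ) = Css × CL.
Dose = Css × CL × τ / F = 6.66 × 2.700 × 5.65 / 0.66 = 153.9 mg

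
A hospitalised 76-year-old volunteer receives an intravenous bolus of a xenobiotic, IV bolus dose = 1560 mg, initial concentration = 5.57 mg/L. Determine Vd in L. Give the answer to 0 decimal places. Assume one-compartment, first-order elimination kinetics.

Vd = Dose / C₀ = 1560 / 5.57 = 280.1 L

280 L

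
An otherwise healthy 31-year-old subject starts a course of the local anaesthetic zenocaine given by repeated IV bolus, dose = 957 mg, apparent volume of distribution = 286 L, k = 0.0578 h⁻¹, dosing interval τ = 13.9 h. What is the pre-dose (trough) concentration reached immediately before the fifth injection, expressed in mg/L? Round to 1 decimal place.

C₀ per dose = Dose / Vd = 957 / 286 = 3.346 mg/L
Fraction remaining after one interval: r = e^(−kτ) = e^(−0.05780 × 13.9) = 0.4478
Before dose 5, 4 doses have been given (aged 1τ, 2τ, 3τ, 4τ).
C_trough = C₀ × (r + r² + … + r^4) = C₀ × r(1−r^4)/(1−r)
        = 3.346 × 0.4478 × (1 − 0.04021) / (1 − 0.4478) = 2.604 mg/L

2.6 mg/L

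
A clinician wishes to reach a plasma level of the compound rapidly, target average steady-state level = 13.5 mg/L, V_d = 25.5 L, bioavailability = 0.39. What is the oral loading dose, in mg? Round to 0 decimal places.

883 mg

LD = Css × Vd / F = 13.5 × 25.5 / 0.39 = 882.7 mg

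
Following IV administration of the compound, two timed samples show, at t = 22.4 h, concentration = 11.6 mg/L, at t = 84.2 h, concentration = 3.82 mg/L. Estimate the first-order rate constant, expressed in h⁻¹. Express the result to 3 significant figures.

0.0180 h⁻¹

k = ln(C₁/C₂) / (t₂ − t₁) = ln(11.6/3.82) / (84.2 − 22.4)
  = 1.111 / 61.80 = 0.01798 h⁻¹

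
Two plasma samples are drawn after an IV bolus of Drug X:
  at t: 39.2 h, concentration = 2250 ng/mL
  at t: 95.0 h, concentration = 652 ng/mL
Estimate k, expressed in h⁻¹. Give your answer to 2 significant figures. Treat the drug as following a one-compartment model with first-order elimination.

k = ln(C₁/C₂) / (t₂ − t₁) = ln(2250/652) / (95.0 − 39.2)
  = 1.239 / 55.80 = 0.02220 h⁻¹

0.022 h⁻¹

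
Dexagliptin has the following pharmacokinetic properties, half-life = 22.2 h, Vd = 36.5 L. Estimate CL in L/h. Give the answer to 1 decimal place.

k = ln2 / t½ = 0.693147 / 22.2 = 0.03122 h⁻¹
CL = k × Vd = 0.03122 × 36.5 = 1.140 L/h

1.1 L/h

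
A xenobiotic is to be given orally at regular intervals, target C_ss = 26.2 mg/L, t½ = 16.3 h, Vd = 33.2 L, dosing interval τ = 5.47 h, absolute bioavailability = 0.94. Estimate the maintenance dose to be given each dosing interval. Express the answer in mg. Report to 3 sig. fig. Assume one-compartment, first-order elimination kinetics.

215 mg

k = ln2 / t½ = 0.693147 / 16.3 = 0.04252 h⁻¹
CL = k × Vd = 0.04252 × 33.2 = 1.412 L/h
At steady state, F × (Dose/τ) = Css × CL.
Dose = Css × CL × τ / F = 26.2 × 1.412 × 5.47 / 0.94 = 215.3 mg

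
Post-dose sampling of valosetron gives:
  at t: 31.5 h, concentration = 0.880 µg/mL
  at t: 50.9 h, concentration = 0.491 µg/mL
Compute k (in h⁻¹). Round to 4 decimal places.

k = ln(C₁/C₂) / (t₂ − t₁) = ln(0.880/0.491) / (50.9 − 31.5)
  = 0.5835 / 19.40 = 0.03008 h⁻¹

0.0301 h⁻¹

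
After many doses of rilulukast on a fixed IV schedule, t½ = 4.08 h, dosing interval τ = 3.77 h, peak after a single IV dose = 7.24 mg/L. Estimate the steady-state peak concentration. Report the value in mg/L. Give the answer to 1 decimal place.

15.3 mg/L

k = ln2 / t½ = 0.693147 / 4.08 = 0.1699 h⁻¹
e^(−kτ) = e^(−0.1699 × 3.77) = 0.5270
Accumulation ratio R = 1 / (1 − e^(−kτ)) = 1 / (1 − 0.5270) = 2.114
Steady-state peak = C₀ × R = 7.24 × 2.114 = 15.31 mg/L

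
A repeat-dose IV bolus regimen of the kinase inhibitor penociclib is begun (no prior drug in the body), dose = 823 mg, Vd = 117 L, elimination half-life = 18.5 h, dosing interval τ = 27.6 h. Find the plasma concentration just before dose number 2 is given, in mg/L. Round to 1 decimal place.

2.5 mg/L

C₀ per dose = Dose / Vd = 823 / 117 = 7.034 mg/L
k = ln2 / t½ = 0.693147 / 18.5 = 0.03747 h⁻¹
Fraction remaining after one interval: r = e^(−kτ) = e^(−0.03747 × 27.6) = 0.3555
Before dose 2, 1 dose has been given (aged 1τ).
C_trough = C₀ × r = 7.034 × 0.3555 = 2.501 mg/L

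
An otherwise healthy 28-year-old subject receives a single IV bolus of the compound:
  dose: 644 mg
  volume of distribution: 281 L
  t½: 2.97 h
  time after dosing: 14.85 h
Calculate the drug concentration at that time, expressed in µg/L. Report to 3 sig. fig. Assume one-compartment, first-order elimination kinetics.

C₀ = Dose / Vd = 644.0 / 281 = 2.292 mg/L
k = ln2 / t½ = 0.693147 / 2.97 = 0.2334 h⁻¹
t / t½ = 14.85 / 2.97 = 5 half-lives
C = C₀ × (1/2)^5 = 2.292 × 0.03125 = 0.07163 mg/L
Convert: 0.07163 mg/L × 1000 = 71.63 µg/L

71.6 µg/L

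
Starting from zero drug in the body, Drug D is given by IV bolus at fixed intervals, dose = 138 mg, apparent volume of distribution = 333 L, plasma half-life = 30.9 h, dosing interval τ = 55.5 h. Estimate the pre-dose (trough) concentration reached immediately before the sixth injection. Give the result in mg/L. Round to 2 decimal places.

C₀ per dose = Dose / Vd = 138 / 333 = 0.4144 mg/L
k = ln2 / t½ = 0.693147 / 30.9 = 0.02243 h⁻¹
Fraction remaining after one interval: r = e^(−kτ) = e^(−0.02243 × 55.5) = 0.2880
Before dose 6, 5 doses have been given (aged 1τ, 2τ, 3τ, 4τ, 5τ).
C_trough = C₀ × (r + r² + … + r^5) = C₀ × r(1−r^5)/(1−r)
        = 0.4144 × 0.2880 × (1 − 0.001981) / (1 − 0.2880) = 0.1673 mg/L

0.17 mg/L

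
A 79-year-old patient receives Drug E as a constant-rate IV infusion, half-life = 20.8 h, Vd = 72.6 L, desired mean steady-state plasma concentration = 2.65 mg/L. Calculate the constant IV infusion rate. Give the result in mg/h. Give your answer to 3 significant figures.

k = ln2 / t½ = 0.693147 / 20.8 = 0.03332 h⁻¹
CL = k × Vd = 0.03332 × 72.6 = 2.419 L/h
At steady state, infusion rate R₀ = Css × CL = 2.65 × 2.419 = 6.410 mg/h

6.41 mg/h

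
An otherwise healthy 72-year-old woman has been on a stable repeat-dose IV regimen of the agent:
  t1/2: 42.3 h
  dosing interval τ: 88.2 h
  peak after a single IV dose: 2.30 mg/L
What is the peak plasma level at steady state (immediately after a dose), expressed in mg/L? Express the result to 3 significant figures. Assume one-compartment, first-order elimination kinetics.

3.01 mg/L

k = ln2 / t½ = 0.693147 / 42.3 = 0.01639 h⁻¹
e^(−kτ) = e^(−0.01639 × 88.2) = 0.2356
Accumulation ratio R = 1 / (1 − e^(−kτ)) = 1 / (1 − 0.2356) = 1.308
Steady-state peak = C₀ × R = 2.30 × 1.308 = 3.008 mg/L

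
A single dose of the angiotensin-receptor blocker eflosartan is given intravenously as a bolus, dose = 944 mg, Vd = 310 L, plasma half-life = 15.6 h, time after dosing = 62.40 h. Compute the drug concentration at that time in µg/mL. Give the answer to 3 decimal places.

C₀ = Dose / Vd = 944.0 / 310 = 3.045 mg/L
k = ln2 / t½ = 0.693147 / 15.6 = 0.04443 h⁻¹
t / t½ = 62.40 / 15.6 = 4 half-lives
C = C₀ × (1/2)^4 = 3.045 × 0.06250 = 0.1903 mg/L
(0.1903 mg/L = 0.1903 µg/mL)

0.190 µg/mL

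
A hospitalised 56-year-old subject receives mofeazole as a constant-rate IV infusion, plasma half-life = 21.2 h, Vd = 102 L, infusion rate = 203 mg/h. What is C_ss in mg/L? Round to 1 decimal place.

k = ln2 / t½ = 0.693147 / 21.2 = 0.03270 h⁻¹
CL = k × Vd = 0.03270 × 102 = 3.335 L/h
At steady state Css = R₀ / CL = 203 / 3.335 = 60.87 mg/L

60.9 mg/L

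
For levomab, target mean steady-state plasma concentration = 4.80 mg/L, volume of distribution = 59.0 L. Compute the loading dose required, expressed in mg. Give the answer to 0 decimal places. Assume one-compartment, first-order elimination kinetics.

LD = Css × Vd = 4.80 × 59.0 = 283.2 mg

283 mg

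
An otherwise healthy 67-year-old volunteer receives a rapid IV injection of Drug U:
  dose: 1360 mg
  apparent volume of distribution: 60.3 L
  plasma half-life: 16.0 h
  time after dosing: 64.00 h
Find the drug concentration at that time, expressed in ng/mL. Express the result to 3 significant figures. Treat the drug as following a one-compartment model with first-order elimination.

C₀ = Dose / Vd = 1360 / 60.3 = 22.55 mg/L
k = ln2 / t½ = 0.693147 / 16.0 = 0.04332 h⁻¹
t / t½ = 64.00 / 16.0 = 4 half-lives
C = C₀ × (1/2)^4 = 22.55 × 0.06250 = 1.409 mg/L
Convert: 1.409 mg/L × 1000 = 1409 ng/mL

1410 ng/mL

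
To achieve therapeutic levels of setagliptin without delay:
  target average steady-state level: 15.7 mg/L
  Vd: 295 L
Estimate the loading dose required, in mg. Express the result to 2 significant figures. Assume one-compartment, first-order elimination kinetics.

LD = Css × Vd = 15.7 × 295 = 4632 mg

4600 mg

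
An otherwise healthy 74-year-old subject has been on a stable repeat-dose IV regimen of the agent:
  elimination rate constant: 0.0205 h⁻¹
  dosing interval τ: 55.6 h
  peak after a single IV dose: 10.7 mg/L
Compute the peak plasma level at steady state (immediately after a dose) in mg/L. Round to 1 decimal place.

e^(−kτ) = e^(−0.02050 × 55.6) = 0.3199
Accumulation ratio R = 1 / (1 − e^(−kτ)) = 1 / (1 − 0.3199) = 1.470
Steady-state peak = C₀ × R = 10.7 × 1.470 = 15.73 mg/L

15.7 mg/L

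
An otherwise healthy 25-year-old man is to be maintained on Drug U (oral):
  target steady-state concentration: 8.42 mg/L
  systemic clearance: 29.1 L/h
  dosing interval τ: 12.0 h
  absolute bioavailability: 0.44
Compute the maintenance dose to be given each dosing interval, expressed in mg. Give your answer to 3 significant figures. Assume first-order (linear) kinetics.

At steady state, F × (Dose/τ) = Css × CL.
Dose = Css × CL × τ / F = 8.42 × 29.10 × 12.0 / 0.44 = 6682 mg

6680 mg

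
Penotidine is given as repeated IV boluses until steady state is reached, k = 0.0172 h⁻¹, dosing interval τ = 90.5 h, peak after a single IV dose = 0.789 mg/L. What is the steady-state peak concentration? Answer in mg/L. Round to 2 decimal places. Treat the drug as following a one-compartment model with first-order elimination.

e^(−kτ) = e^(−0.01720 × 90.5) = 0.2109
Accumulation ratio R = 1 / (1 − e^(−kτ)) = 1 / (1 − 0.2109) = 1.267
Steady-state peak = C₀ × R = 0.789 × 1.267 = 0.9997 mg/L

1.00 mg/L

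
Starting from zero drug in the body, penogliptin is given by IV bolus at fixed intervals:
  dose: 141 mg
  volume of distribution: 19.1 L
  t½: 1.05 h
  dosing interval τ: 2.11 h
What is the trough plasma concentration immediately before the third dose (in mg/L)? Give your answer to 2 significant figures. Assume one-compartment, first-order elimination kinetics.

C₀ per dose = Dose / Vd = 141 / 19.1 = 7.382 mg/L
k = ln2 / t½ = 0.693147 / 1.05 = 0.6601 h⁻¹
Fraction remaining after one interval: r = e^(−kτ) = e^(−0.6601 × 2.11) = 0.2484
Before dose 3, 2 doses have been given (aged 1τ, 2τ).
C_trough = C₀ × (r + r²) = 7.382 × (0.2484 + 0.06170) = 2.289 mg/L

2.3 mg/L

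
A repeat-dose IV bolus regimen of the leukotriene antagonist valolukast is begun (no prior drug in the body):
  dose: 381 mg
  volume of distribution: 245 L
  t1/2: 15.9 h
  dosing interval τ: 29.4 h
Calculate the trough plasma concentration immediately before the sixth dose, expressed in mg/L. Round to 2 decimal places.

0.60 mg/L

C₀ per dose = Dose / Vd = 381 / 245 = 1.555 mg/L
k = ln2 / t½ = 0.693147 / 15.9 = 0.04359 h⁻¹
Fraction remaining after one interval: r = e^(−kτ) = e^(−0.04359 × 29.4) = 0.2776
Before dose 6, 5 doses have been given (aged 1τ, 2τ, 3τ, 4τ, 5τ).
C_trough = C₀ × (r + r² + … + r^5) = C₀ × r(1−r^5)/(1−r)
        = 1.555 × 0.2776 × (1 − 0.001649) / (1 − 0.2776) = 0.5966 mg/L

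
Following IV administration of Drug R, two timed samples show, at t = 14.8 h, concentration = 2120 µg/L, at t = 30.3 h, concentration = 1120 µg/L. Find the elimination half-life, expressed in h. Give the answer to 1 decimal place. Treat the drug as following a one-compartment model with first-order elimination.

16.8 h

k = ln(C₁/C₂) / (t₂ − t₁) = ln(2120/1120) / (30.3 − 14.8)
  = 0.6381 / 15.50 = 0.04117 h⁻¹
t½ = ln2 / k = 0.693147 / 0.04117 = 16.84 h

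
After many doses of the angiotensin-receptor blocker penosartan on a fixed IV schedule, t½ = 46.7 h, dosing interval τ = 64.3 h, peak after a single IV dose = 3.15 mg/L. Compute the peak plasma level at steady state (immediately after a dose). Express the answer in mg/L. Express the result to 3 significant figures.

5.12 mg/L

k = ln2 / t½ = 0.693147 / 46.7 = 0.01484 h⁻¹
e^(−kτ) = e^(−0.01484 × 64.3) = 0.3851
Accumulation ratio R = 1 / (1 − e^(−kτ)) = 1 / (1 − 0.3851) = 1.626
Steady-state peak = C₀ × R = 3.15 × 1.626 = 5.122 mg/L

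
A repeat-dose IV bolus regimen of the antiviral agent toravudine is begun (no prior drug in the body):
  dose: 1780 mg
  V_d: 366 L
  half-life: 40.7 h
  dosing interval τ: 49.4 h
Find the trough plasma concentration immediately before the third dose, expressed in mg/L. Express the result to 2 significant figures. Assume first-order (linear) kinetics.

3.0 mg/L

C₀ per dose = Dose / Vd = 1780 / 366 = 4.863 mg/L
k = ln2 / t½ = 0.693147 / 40.7 = 0.01703 h⁻¹
Fraction remaining after one interval: r = e^(−kτ) = e^(−0.01703 × 49.4) = 0.4312
Before dose 3, 2 doses have been given (aged 1τ, 2τ).
C_trough = C₀ × (r + r²) = 4.863 × (0.4312 + 0.1859) = 3.001 mg/L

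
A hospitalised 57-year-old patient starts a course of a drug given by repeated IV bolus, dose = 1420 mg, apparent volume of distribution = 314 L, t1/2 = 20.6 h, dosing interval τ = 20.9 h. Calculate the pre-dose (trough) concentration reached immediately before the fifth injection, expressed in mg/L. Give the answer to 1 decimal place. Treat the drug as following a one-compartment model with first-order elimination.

C₀ per dose = Dose / Vd = 1420 / 314 = 4.522 mg/L
k = ln2 / t½ = 0.693147 / 20.6 = 0.03365 h⁻¹
Fraction remaining after one interval: r = e^(−kτ) = e^(−0.03365 × 20.9) = 0.4950
Before dose 5, 4 doses have been given (aged 1τ, 2τ, 3τ, 4τ).
C_trough = C₀ × (r + r² + … + r^4) = C₀ × r(1−r^4)/(1−r)
        = 4.522 × 0.4950 × (1 − 0.06004) / (1 − 0.4950) = 4.166 mg/L

4.2 mg/L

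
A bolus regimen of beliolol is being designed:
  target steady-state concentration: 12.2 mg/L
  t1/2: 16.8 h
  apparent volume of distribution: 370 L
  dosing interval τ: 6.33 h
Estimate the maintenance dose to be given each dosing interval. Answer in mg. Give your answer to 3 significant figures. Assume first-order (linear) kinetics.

1180 mg

k = ln2 / t½ = 0.693147 / 16.8 = 0.04126 h⁻¹
CL = k × Vd = 0.04126 × 370 = 15.27 L/h
At steady state, Dose/τ = Css × CL.
Dose = Css × CL × τ = 12.2 × 15.27 × 6.33 = 1179 mg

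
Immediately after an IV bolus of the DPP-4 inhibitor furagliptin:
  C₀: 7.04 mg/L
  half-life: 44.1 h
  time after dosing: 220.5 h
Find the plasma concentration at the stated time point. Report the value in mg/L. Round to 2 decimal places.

k = ln2 / t½ = 0.693147 / 44.1 = 0.01572 h⁻¹
t / t½ = 220.5 / 44.1 = 5 half-lives
C = C₀ × (1/2)^5 = 7.040 × 0.03125 = 0.2200 mg/L

0.22 mg/L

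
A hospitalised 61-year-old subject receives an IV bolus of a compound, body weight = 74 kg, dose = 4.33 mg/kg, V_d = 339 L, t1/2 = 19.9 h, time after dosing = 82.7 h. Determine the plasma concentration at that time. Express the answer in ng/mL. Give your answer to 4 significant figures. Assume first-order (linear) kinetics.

Total dose = 4.33 × 74 = 320.4 mg
C₀ = Dose / Vd = 320.4 / 339 = 0.9451 mg/L
k = ln2 / t½ = 0.693147 / 19.9 = 0.03483 h⁻¹
C = C₀ · e^(−k·t) = 0.9451 × e^(−0.03483 × 82.7)
  = 0.9451 × 0.05611 = 0.05303 mg/L
Convert: 0.05303 mg/L × 1000 = 53.03 ng/mL

53.03 ng/mL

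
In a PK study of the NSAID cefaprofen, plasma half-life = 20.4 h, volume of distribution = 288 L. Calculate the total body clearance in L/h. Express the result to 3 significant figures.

k = ln2 / t½ = 0.693147 / 20.4 = 0.03398 h⁻¹
CL = k × Vd = 0.03398 × 288 = 9.786 L/h

9.79 L/h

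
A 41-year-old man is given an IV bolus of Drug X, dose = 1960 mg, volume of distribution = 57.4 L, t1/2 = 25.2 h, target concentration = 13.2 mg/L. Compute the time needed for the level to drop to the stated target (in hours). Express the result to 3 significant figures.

34.6 h

C₀ = Dose / Vd = 1960 / 57.4 = 34.15 mg/L
k = ln2 / t½ = 0.693147 / 25.2 = 0.02751 h⁻¹
t = ln(C₀ / C) / k = ln(34.15 / 13.2) / 0.02751
  = ln(2.587) / 0.02751 = 0.9505 / 0.02751 = 34.55 h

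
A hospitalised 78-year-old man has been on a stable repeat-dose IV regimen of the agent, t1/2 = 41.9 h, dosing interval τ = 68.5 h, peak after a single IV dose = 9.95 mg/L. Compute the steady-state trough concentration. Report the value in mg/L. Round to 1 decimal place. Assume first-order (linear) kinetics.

4.7 mg/L

k = ln2 / t½ = 0.693147 / 41.9 = 0.01654 h⁻¹
e^(−kτ) = e^(−0.01654 × 68.5) = 0.3221
Accumulation ratio R = 1 / (1 − e^(−kτ)) = 1 / (1 − 0.3221) = 1.475
Steady-state trough = C₀ × R × e^(−kτ) = 9.95 × 1.475 × 0.3221 = 4.727 mg/L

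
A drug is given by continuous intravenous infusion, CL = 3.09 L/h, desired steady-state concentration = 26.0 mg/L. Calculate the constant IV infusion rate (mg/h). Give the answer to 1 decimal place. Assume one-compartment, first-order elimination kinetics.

80.3 mg/h

At steady state, infusion rate R₀ = Css × CL = 26.0 × 3.090 = 80.34 mg/h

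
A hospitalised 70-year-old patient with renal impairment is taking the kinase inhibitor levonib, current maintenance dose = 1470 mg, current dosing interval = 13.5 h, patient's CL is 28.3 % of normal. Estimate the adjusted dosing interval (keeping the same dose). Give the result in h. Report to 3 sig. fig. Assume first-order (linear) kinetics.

47.7 h

To keep the same average steady-state level, dosing rate must scale with clearance.
CL ratio = 28.3 / 100 = 0.2830
New interval (same dose) = 13.5 / 0.2830 = 47.70 h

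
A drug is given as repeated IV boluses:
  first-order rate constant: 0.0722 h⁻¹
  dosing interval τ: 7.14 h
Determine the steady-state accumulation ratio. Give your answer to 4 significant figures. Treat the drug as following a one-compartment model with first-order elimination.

e^(−kτ) = e^(−0.07220 × 7.14) = 0.5972
Accumulation ratio R = 1 / (1 − e^(−kτ)) = 1 / (1 − 0.5972) = 2.483

2.483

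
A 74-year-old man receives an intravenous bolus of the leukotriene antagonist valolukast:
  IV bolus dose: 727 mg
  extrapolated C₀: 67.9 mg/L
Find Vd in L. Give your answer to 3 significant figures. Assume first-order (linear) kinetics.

Vd = Dose / C₀ = 727.0 / 67.9 = 10.71 L

10.7 L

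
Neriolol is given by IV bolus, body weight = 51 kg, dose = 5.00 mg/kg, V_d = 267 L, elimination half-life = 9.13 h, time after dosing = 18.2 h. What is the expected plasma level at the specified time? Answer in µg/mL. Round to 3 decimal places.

0.240 µg/mL

Total dose = 5.00 × 51 = 255.0 mg
C₀ = Dose / Vd = 255.0 / 267 = 0.9551 mg/L
k = ln2 / t½ = 0.693147 / 9.13 = 0.07592 h⁻¹
C = C₀ · e^(−k·t) = 0.9551 × e^(−0.07592 × 18.2)
  = 0.9551 × 0.2511 = 0.2398 mg/L
(0.2398 mg/L = 0.2398 µg/mL)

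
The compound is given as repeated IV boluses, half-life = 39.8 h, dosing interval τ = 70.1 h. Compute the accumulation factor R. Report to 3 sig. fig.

k = ln2 / t½ = 0.693147 / 39.8 = 0.01742 h⁻¹
e^(−kτ) = e^(−0.01742 × 70.1) = 0.2949
Accumulation ratio R = 1 / (1 − e^(−kτ)) = 1 / (1 − 0.2949) = 1.418

1.42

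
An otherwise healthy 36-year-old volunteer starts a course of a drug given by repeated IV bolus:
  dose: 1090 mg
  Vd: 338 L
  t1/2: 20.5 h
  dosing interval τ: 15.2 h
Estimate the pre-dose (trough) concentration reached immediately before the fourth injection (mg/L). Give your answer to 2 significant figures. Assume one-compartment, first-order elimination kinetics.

C₀ per dose = Dose / Vd = 1090 / 338 = 3.225 mg/L
k = ln2 / t½ = 0.693147 / 20.5 = 0.03381 h⁻¹
Fraction remaining after one interval: r = e^(−kτ) = e^(−0.03381 × 15.2) = 0.5982
Before dose 4, 3 doses have been given (aged 1τ, 2τ, 3τ).
C_trough = C₀ × (r + r² + … + r^3) = C₀ × r(1−r^3)/(1−r)
        = 3.225 × 0.5982 × (1 − 0.2141) / (1 − 0.5982) = 3.773 mg/L

3.8 mg/L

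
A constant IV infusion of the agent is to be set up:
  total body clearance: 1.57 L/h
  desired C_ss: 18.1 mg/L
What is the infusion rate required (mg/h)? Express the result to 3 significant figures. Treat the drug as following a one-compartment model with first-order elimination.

28.4 mg/h

At steady state, infusion rate R₀ = Css × CL = 18.1 × 1.570 = 28.42 mg/h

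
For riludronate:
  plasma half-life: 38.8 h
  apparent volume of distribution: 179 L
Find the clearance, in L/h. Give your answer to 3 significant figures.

3.20 L/h

k = ln2 / t½ = 0.693147 / 38.8 = 0.01786 h⁻¹
CL = k × Vd = 0.01786 × 179 = 3.197 L/h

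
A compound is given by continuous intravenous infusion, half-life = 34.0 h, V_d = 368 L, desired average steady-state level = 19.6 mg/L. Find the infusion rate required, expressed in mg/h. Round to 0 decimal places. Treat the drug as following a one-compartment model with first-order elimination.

k = ln2 / t½ = 0.693147 / 34.0 = 0.02039 h⁻¹
CL = k × Vd = 0.02039 × 368 = 7.504 L/h
At steady state, infusion rate R₀ = Css × CL = 19.6 × 7.504 = 147.1 mg/h

147 mg/h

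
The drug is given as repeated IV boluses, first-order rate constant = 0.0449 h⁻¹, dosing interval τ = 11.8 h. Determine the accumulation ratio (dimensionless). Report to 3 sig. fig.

2.43

e^(−kτ) = e^(−0.04490 × 11.8) = 0.5887
Accumulation ratio R = 1 / (1 − e^(−kτ)) = 1 / (1 − 0.5887) = 2.431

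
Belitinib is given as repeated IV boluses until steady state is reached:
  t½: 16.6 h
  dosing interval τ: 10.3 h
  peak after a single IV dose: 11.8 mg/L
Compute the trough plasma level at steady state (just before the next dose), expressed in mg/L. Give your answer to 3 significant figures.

k = ln2 / t½ = 0.693147 / 16.6 = 0.04176 h⁻¹
e^(−kτ) = e^(−0.04176 × 10.3) = 0.6504
Accumulation ratio R = 1 / (1 − e^(−kτ)) = 1 / (1 − 0.6504) = 2.860
Steady-state trough = C₀ × R × e^(−kτ) = 11.8 × 2.860 × 0.6504 = 21.95 mg/L

22.0 mg/L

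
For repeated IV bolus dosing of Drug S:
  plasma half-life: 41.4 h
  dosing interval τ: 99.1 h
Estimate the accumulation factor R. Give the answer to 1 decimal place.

k = ln2 / t½ = 0.693147 / 41.4 = 0.01674 h⁻¹
e^(−kτ) = e^(−0.01674 × 99.1) = 0.1903
Accumulation ratio R = 1 / (1 − e^(−kτ)) = 1 / (1 − 0.1903) = 1.235

1.2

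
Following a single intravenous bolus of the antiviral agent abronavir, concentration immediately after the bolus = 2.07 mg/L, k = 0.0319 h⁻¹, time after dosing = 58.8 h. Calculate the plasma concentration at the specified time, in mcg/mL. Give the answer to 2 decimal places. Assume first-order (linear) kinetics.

0.32 mcg/mL

C = C₀ · e^(−k·t) = 2.070 × e^(−0.03190 × 58.8)
  = 2.070 × 0.1532 = 0.3171 mg/L
(0.3171 mg/L = 0.3171 mcg/mL)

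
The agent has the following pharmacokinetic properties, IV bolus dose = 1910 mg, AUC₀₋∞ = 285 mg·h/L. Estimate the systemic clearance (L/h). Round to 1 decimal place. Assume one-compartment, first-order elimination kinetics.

6.7 L/h

CL = Dose / AUC = 1910 / 285 = 6.702 L/h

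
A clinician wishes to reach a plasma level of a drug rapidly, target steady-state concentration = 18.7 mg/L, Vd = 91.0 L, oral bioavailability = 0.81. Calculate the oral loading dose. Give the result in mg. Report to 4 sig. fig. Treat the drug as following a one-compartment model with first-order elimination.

LD = Css × Vd / F = 18.7 × 91.0 / 0.81 = 2101 mg

2101 mg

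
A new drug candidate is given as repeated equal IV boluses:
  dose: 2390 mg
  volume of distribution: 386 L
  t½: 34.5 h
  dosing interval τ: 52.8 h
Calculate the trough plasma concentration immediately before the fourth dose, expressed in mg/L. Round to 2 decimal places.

C₀ per dose = Dose / Vd = 2390 / 386 = 6.192 mg/L
k = ln2 / t½ = 0.693147 / 34.5 = 0.02009 h⁻¹
Fraction remaining after one interval: r = e^(−kτ) = e^(−0.02009 × 52.8) = 0.3462
Before dose 4, 3 doses have been given (aged 1τ, 2τ, 3τ).
C_trough = C₀ × (r + r² + … + r^3) = C₀ × r(1−r^3)/(1−r)
        = 6.192 × 0.3462 × (1 − 0.04149) / (1 − 0.3462) = 3.143 mg/L

3.14 mg/L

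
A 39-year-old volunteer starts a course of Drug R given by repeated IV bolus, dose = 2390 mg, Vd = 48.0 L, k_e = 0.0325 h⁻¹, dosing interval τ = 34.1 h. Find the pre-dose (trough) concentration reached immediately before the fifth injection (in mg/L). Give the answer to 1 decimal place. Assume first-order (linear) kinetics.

C₀ per dose = Dose / Vd = 2390 / 48.0 = 49.79 mg/L
Fraction remaining after one interval: r = e^(−kτ) = e^(−0.03250 × 34.1) = 0.3301
Before dose 5, 4 doses have been given (aged 1τ, 2τ, 3τ, 4τ).
C_trough = C₀ × (r + r² + … + r^4) = C₀ × r(1−r^4)/(1−r)
        = 49.79 × 0.3301 × (1 − 0.01187) / (1 − 0.3301) = 24.24 mg/L

24.2 mg/L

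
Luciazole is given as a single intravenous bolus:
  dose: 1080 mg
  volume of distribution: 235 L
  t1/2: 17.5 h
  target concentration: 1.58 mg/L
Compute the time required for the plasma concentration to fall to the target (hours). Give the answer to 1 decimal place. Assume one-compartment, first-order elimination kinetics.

27.0 h

C₀ = Dose / Vd = 1080 / 235 = 4.596 mg/L
k = ln2 / t½ = 0.693147 / 17.5 = 0.03961 h⁻¹
t = ln(C₀ / C) / k = ln(4.596 / 1.58) / 0.03961
  = ln(2.909) / 0.03961 = 1.068 / 0.03961 = 26.96 h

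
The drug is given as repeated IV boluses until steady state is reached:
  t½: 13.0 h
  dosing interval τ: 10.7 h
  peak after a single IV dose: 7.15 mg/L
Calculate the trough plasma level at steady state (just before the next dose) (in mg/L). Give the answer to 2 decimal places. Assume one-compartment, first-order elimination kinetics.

9.30 mg/L

k = ln2 / t½ = 0.693147 / 13.0 = 0.05332 h⁻¹
e^(−kτ) = e^(−0.05332 × 10.7) = 0.5652
Accumulation ratio R = 1 / (1 − e^(−kτ)) = 1 / (1 − 0.5652) = 2.300
Steady-state trough = C₀ × R × e^(−kτ) = 7.15 × 2.300 × 0.5652 = 9.295 mg/L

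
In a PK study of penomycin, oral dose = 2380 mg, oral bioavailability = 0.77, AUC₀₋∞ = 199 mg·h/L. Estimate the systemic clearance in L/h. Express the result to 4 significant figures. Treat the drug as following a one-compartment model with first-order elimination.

CL = F·Dose / AUC = 0.77 × 2380 / 199 = 9.209 L/h

9.209 L/h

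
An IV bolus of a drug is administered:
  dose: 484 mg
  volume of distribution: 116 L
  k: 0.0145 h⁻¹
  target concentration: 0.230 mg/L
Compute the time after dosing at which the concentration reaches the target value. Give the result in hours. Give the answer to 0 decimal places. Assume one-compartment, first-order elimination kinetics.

200 h

C₀ = Dose / Vd = 484.0 / 116 = 4.172 mg/L
t = ln(C₀ / C) / k = ln(4.172 / 0.230) / 0.01450
  = ln(18.14) / 0.01450 = 2.898 / 0.01450 = 199.9 h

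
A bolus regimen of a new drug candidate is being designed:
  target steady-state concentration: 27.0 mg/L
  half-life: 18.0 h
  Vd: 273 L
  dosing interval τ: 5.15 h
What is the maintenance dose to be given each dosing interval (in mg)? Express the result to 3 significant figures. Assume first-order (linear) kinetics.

1460 mg

k = ln2 / t½ = 0.693147 / 18.0 = 0.03851 h⁻¹
CL = k × Vd = 0.03851 × 273 = 10.51 L/h
At steady state, Dose/τ = Css × CL.
Dose = Css × CL × τ = 27.0 × 10.51 × 5.15 = 1461 mg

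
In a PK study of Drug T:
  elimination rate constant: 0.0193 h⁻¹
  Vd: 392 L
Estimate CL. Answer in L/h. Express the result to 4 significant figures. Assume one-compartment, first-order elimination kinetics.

CL = k × Vd = 0.0193 × 392 = 7.566 L/h

7.566 L/h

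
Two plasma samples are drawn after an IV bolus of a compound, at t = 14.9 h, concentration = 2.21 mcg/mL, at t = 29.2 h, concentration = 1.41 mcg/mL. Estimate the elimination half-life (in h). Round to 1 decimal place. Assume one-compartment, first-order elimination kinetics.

k = ln(C₁/C₂) / (t₂ − t₁) = ln(2.21/1.41) / (29.2 − 14.9)
  = 0.4494 / 14.30 = 0.03143 h⁻¹
t½ = ln2 / k = 0.693147 / 0.03143 = 22.05 h

22.1 h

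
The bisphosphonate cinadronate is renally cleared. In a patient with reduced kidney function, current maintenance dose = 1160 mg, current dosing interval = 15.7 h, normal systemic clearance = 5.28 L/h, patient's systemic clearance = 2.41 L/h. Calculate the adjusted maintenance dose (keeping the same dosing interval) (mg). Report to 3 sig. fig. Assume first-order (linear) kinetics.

529 mg

To keep the same average steady-state level, dosing rate must scale with clearance.
CL ratio = 2.41 / 5.28 = 0.4564
New dose (same interval) = 1160 × 0.4564 = 529.4 mg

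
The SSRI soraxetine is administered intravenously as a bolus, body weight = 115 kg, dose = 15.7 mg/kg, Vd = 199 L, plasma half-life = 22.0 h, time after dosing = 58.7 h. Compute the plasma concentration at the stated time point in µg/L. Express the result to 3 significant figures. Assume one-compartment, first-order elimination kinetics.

1430 µg/L

Total dose = 15.7 × 115 = 1806 mg
C₀ = Dose / Vd = 1806 / 199 = 9.075 mg/L
k = ln2 / t½ = 0.693147 / 22.0 = 0.03151 h⁻¹
C = C₀ · e^(−k·t) = 9.075 × e^(−0.03151 × 58.7)
  = 9.075 × 0.1573 = 1.427 mg/L
Convert: 1.427 mg/L × 1000 = 1427 µg/L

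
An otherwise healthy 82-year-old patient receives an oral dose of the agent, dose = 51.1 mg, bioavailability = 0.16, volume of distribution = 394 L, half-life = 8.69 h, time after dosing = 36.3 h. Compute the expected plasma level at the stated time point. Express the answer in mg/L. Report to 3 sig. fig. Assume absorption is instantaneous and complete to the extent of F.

0.00115 mg/L

Amount reaching circulation = F × Dose = 0.16 × 51.10 = 8.176 mg
C₀ = F·Dose / Vd = 8.176 / 394 = 0.02075 mg/L
k = ln2 / t½ = 0.693147 / 8.69 = 0.07976 h⁻¹
C = C₀ · e^(−k·t) = 0.02075 × e^(−0.07976 × 36.3)
  = 0.02075 × 0.05528 = 0.001147 mg/L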